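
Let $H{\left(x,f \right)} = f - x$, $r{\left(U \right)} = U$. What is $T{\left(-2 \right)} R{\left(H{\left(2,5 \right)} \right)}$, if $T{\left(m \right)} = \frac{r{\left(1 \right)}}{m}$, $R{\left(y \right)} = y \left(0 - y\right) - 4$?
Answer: $\frac{13}{2} \approx 6.5$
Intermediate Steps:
$R{\left(y \right)} = -4 - y^{2}$ ($R{\left(y \right)} = y \left(- y\right) - 4 = - y^{2} - 4 = -4 - y^{2}$)
$T{\left(m \right)} = \frac{1}{m}$ ($T{\left(m \right)} = 1 \frac{1}{m} = \frac{1}{m}$)
$T{\left(-2 \right)} R{\left(H{\left(2,5 \right)} \right)} = \frac{-4 - \left(5 - 2\right)^{2}}{-2} = - \frac{-4 - \left(5 - 2\right)^{2}}{2} = - \frac{-4 - 3^{2}}{2} = - \frac{-4 - 9}{2} = \left(- \frac{1}{2}\right) \left(-13\right) = \frac{13}{2}$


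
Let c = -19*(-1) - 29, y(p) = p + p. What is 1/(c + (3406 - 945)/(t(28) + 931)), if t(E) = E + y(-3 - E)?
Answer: -39/283 ≈ -0.13781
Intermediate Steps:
y(p) = 2*p
t(E) = -6 - E (t(E) = E + 2*(-3 - E) = E + (-6 - 2*E) = -6 - E)
c = -10 (c = 19 - 29 = -10)
1/(c + (3406 - 945)/(t(28) + 931)) = 1/(-10 + (3406 - 945)/((-6 - 1*28) + 931)) = 1/(-10 + 2461/((-6 - 28) + 931)) = 1/(-10 + 2461/(-34 + 931)) = 1/(-10 + 2461/897) = 1/(-10 + 2461*(1/897)) = 1/(-10 + 107/39) = 1/(-283/39) = -39/283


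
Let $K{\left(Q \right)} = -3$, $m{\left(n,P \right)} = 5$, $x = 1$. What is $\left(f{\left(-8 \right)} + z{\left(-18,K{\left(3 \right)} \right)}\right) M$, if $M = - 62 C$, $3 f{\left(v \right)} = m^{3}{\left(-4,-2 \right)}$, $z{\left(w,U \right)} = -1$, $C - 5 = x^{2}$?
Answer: $-15128$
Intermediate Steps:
$C = 6$ ($C = 5 + 1^{2} = 5 + 1 = 6$)
$f{\left(v \right)} = \frac{125}{3}$ ($f{\left(v \right)} = \frac{5^{3}}{3} = \frac{1}{3} \cdot 125 = \frac{125}{3}$)
$M = -372$ ($M = \left(-62\right) 6 = -372$)
$\left(f{\left(-8 \right)} + z{\left(-18,K{\left(3 \right)} \right)}\right) M = \left(\frac{125}{3} - 1\right) \left(-372\right) = \frac{122}{3} \left(-372\right) = -15128$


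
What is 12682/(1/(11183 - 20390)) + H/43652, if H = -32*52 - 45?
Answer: -5096946073157/43652 ≈ -1.1676e+8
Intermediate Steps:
H = -1709 (H = -1664 - 45 = -1709)
12682/(1/(11183 - 20390)) + H/43652 = 12682/(1/(11183 - 20390)) - 1709/43652 = 12682/(1/(-9207)) - 1709*1/43652 = 12682/(-1/9207) - 1709/43652 = 12682*(-9207) - 1709/43652 = -116763174 - 1709/43652 = -5096946073157/43652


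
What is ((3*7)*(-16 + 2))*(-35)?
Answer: 10290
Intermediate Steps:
((3*7)*(-16 + 2))*(-35) = (21*(-14))*(-35) = -294*(-35) = 10290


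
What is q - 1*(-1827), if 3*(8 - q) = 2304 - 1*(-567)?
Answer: 878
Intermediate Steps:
q = -949 (q = 8 - (2304 - 1*(-567))/3 = 8 - (2304 + 567)/3 = 8 - ⅓*2871 = 8 - 957 = -949)
q - 1*(-1827) = -949 - 1*(-1827) = -949 + 1827 = 878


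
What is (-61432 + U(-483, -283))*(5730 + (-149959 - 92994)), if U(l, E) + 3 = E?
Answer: 14640929114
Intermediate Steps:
U(l, E) = -3 + E
(-61432 + U(-483, -283))*(5730 + (-149959 - 92994)) = (-61432 + (-3 - 283))*(5730 + (-149959 - 92994)) = (-61432 - 286)*(5730 - 242953) = -61718*(-237223) = 14640929114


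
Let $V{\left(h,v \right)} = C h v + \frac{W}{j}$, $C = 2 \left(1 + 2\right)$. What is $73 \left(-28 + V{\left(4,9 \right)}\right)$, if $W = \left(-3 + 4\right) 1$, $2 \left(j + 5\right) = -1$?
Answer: $\frac{150818}{11} \approx 13711.0$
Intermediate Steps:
$j = - \frac{11}{2}$ ($j = -5 + \frac{1}{2} \left(-1\right) = -5 - \frac{1}{2} = - \frac{11}{2} \approx -5.5$)
$W = 1$ ($W = 1 \cdot 1 = 1$)
$C = 6$ ($C = 2 \cdot 3 = 6$)
$V{\left(h,v \right)} = - \frac{2}{11} + 6 h v$ ($V{\left(h,v \right)} = 6 h v + 1 \frac{1}{- \frac{11}{2}} = 6 h v + 1 \left(- \frac{2}{11}\right) = 6 h v - \frac{2}{11} = - \frac{2}{11} + 6 h v$)
$73 \left(-28 + V{\left(4,9 \right)}\right) = 73 \left(-28 - \left(\frac{2}{11} - 216\right)\right) = 73 \left(-28 + \left(- \frac{2}{11} + 216\right)\right) = 73 \left(-28 + \frac{2374}{11}\right) = 73 \cdot \frac{2066}{11} = \frac{150818}{11}$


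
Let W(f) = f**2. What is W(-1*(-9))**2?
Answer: 6561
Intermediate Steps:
W(-1*(-9))**2 = ((-1*(-9))**2)**2 = (9**2)**2 = 81**2 = 6561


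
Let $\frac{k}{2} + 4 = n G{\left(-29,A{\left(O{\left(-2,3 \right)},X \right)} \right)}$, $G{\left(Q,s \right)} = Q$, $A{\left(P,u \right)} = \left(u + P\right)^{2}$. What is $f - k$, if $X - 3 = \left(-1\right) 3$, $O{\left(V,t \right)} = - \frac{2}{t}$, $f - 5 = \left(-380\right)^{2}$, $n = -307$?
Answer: $126607$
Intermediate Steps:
$f = 144405$ ($f = 5 + \left(-380\right)^{2} = 5 + 144400 = 144405$)
$X = 0$ ($X = 3 - 3 = 0$)
$A{\left(P,u \right)} = \left(P + u\right)^{2}$
$k = 17798$ ($k = -8 + 2 \left(\left(-307\right) \left(-29\right)\right) = -8 + 2 \cdot 8903 = -8 + 17806 = 17798$)
$f - k = 144405 - 17798 = 126607$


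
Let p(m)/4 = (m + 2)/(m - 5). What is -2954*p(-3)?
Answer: -1477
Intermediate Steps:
p(m) = 4*(2 + m)/(-5 + m) (p(m) = 4*((m + 2)/(m - 5)) = 4*((2 + m)/(-5 + m)) = 4*(2 + m)/(-5 + m))
-2954*p(-3) = -11816*(2 - 3)/(-5 - 3) = -11816*(-1)/(-8) = -11816*(-1)*(-1)/8 = -2954*½ = -1477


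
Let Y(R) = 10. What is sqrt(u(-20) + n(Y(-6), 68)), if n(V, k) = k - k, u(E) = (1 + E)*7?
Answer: I*sqrt(133) ≈ 11.533*I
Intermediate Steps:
u(E) = 7 + 7*E
n(V, k) = 0
sqrt(u(-20) + n(Y(-6), 68)) = sqrt((7 + 7*(-20)) + 0) = sqrt((7 - 140) + 0) = sqrt(-133 + 0) = sqrt(-133) = I*sqrt(133)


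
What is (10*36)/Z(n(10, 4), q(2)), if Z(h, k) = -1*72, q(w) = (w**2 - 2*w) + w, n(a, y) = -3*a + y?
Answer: -5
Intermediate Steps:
n(a, y) = y - 3*a
q(w) = w**2 - w
Z(h, k) = -72
(10*36)/Z(n(10, 4), q(2)) = (10*36)/(-72) = 360*(-1/72) = -5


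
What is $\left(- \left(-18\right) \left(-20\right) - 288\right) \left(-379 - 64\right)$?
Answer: $287064$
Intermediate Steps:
$\left(- \left(-18\right) \left(-20\right) - 288\right) \left(-379 - 64\right) = \left(\left(-1\right) 360 - 288\right) \left(-443\right) = \left(-360 - 288\right) \left(-443\right) = \left(-648\right) \left(-443\right) = 287064$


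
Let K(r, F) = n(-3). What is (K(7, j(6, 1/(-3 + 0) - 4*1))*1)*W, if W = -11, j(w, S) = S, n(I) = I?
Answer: 33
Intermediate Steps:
K(r, F) = -3
(K(7, j(6, 1/(-3 + 0) - 4*1))*1)*W = -3*1*(-11) = -3*(-11) = 33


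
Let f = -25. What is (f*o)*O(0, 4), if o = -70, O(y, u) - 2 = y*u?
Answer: 3500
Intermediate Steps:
O(y, u) = 2 + u*y (O(y, u) = 2 + y*u = 2 + u*y)
(f*o)*O(0, 4) = (-25*(-70))*(2 + 4*0) = 1750*(2 + 0) = 1750*2 = 3500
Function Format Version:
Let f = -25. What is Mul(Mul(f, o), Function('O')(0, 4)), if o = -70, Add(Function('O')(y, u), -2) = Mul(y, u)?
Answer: 3500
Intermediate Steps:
Function('O')(y, u) = Add(2, Mul(u, y)) (Function('O')(y, u) = Add(2, Mul(y, u)) = Add(2, Mul(u, y)))
Mul(Mul(f, o), Function('O')(0, 4)) = Mul(Mul(-25, -70), Add(2, Mul(4, 0))) = Mul(1750, Add(2, 0)) = Mul(1750, 2) = 3500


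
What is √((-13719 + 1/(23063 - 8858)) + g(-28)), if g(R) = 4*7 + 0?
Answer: I*√2762597690070/14205 ≈ 117.01*I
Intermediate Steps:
g(R) = 28 (g(R) = 28 + 0 = 28)
√((-13719 + 1/(23063 - 8858)) + g(-28)) = √((-13719 + 1/(23063 - 8858)) + 28) = √((-13719 + 1/14205) + 28) = √(-194878394/14205 + 28) = √(-194480654/14205) = I*√2762597690070/14205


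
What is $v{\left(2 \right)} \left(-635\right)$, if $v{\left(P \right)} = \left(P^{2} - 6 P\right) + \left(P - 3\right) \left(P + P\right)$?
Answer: $7620$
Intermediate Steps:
$v{\left(P \right)} = P^{2} - 6 P + 2 P \left(-3 + P\right)$ ($v{\left(P \right)} = \left(P^{2} - 6 P\right) + \left(-3 + P\right) 2 P = \left(P^{2} - 6 P\right) + 2 P \left(-3 + P\right) = P^{2} - 6 P + 2 P \left(-3 + P\right)$)
$v{\left(2 \right)} \left(-635\right) = 3 \cdot 2 \left(-4 + 2\right) \left(-635\right) = 3 \cdot 2 \left(-2\right) \left(-635\right) = \left(-12\right) \left(-635\right) = 7620$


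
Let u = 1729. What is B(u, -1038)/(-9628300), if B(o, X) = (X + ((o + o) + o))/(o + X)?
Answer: -4149/6653155300 ≈ -6.2361e-7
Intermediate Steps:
B(o, X) = (X + 3*o)/(X + o) (B(o, X) = (X + (2*o + o))/(X + o) = (X + 3*o)/(X + o))
B(u, -1038)/(-9628300) = ((-1038 + 3*1729)/(-1038 + 1729))/(-9628300) = ((-1038 + 5187)/691)*(-1/9628300) = ((1/691)*4149)*(-1/9628300) = (4149/691)*(-1/9628300) = -4149/6653155300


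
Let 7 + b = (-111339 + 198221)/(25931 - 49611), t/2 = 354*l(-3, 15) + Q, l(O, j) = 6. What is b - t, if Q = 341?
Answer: -58497521/11840 ≈ -4940.7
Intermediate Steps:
t = 4930 (t = 2*(354*6 + 341) = 2*(2124 + 341) = 2*2465 = 4930)
b = -126321/11840 (b = -7 + (-111339 + 198221)/(25931 - 49611) = -7 + 86882/(-23680) = -7 + 86882*(-1/23680) = -7 - 43441/11840 = -126321/11840 ≈ -10.669)
b - t = -126321/11840 - 1*4930 = -126321/11840 - 4930 = -58497521/11840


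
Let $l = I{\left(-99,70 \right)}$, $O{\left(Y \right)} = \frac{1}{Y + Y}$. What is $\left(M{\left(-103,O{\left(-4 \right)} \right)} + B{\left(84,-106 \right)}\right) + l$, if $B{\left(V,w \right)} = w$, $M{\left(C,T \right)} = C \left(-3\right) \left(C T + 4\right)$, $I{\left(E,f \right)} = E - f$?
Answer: $\frac{39515}{8} \approx 4939.4$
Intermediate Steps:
$O{\left(Y \right)} = \frac{1}{2 Y}$
$l = -169$ ($l = -99 - 70 = -169$)
$M{\left(C,T \right)} = - 3 C \left(4 + C T\right)$
$\left(M{\left(-103,O{\left(-4 \right)} \right)} + B{\left(84,-106 \right)}\right) + l = \left(\left(-3\right) \left(-103\right) \left(4 - 103 \frac{1}{2 \left(-4\right)}\right) - 106\right) - 169 = \left(\left(-3\right) \left(-103\right) \left(4 - 103 \cdot \frac{1}{2} \left(- \frac{1}{4}\right)\right) - 106\right) - 169 = \left(\left(-3\right) \left(-103\right) \left(4 - - \frac{103}{8}\right) - 106\right) - 169 = \left(\left(-3\right) \left(-103\right) \left(4 + \frac{103}{8}\right) - 106\right) - 169 = \left(\left(-3\right) \left(-103\right) \frac{135}{8} - 106\right) - 169 = \left(\frac{41715}{8} - 106\right) - 169 = \frac{40867}{8} - 169 = \frac{39515}{8}$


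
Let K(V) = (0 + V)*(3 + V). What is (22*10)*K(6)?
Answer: 11880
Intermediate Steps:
K(V) = V*(3 + V)
(22*10)*K(6) = (22*10)*(6*(3 + 6)) = 220*(6*9) = 220*54 = 11880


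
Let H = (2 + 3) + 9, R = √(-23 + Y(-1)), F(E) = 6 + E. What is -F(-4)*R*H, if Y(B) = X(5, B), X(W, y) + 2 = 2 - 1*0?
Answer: -28*I*√23 ≈ -134.28*I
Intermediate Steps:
X(W, y) = 0 (X(W, y) = -2 + (2 - 1*0) = -2 + (2 + 0) = -2 + 2 = 0)
Y(B) = 0
R = I*√23 (R = √(-23 + 0) = √(-23) = I*√23 ≈ 4.7958*I)
H = 14 (H = 5 + 9 = 14)
-F(-4)*R*H = -(6 - 4)*(I*√23)*14 = -2*(I*√23)*14 = -2*I*√23*14 = -28*I*√23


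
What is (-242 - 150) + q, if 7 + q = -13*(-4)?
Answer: -347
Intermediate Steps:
q = 45 (q = -7 - 13*(-4) = -7 + 52 = 45)
(-242 - 150) + q = (-242 - 150) + 45 = -392 + 45 = -347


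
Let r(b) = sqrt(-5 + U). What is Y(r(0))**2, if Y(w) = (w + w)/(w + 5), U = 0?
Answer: 2*I/(sqrt(5) - 2*I) ≈ -0.44444 + 0.4969*I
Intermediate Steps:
r(b) = I*sqrt(5) (r(b) = sqrt(-5 + 0) = sqrt(-5) = I*sqrt(5))
Y(w) = 2*w/(5 + w) (Y(w) = (2*w)/(5 + w) = 2*w/(5 + w))
Y(r(0))**2 = (2*(I*sqrt(5))/(5 + I*sqrt(5)))**2 = (2*I*sqrt(5)/(5 + I*sqrt(5)))**2 = -20/(5 + I*sqrt(5))**2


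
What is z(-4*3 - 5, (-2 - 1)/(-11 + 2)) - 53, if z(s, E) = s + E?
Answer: -209/3 ≈ -69.667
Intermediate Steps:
z(s, E) = E + s
z(-4*3 - 5, (-2 - 1)/(-11 + 2)) - 53 = ((-2 - 1)/(-11 + 2) + (-4*3 - 5)) - 53 = (-3/(-9) + (-12 - 5)) - 53 = (-3*(-1/9) - 17) - 53 = (1/3 - 17) - 53 = -50/3 - 53 = -209/3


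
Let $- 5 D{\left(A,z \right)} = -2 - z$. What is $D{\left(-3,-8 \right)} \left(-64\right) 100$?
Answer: $7680$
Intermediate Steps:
$D{\left(A,z \right)} = \frac{2}{5} + \frac{z}{5}$ ($D{\left(A,z \right)} = - \frac{-2 - z}{5} = \frac{2}{5} + \frac{z}{5}$)
$D{\left(-3,-8 \right)} \left(-64\right) 100 = \left(\frac{2}{5} + \frac{1}{5} \left(-8\right)\right) \left(-64\right) 100 = \left(\frac{2}{5} - \frac{8}{5}\right) \left(-64\right) 100 = \left(- \frac{6}{5}\right) \left(-64\right) 100 = \frac{384}{5} \cdot 100 = 7680$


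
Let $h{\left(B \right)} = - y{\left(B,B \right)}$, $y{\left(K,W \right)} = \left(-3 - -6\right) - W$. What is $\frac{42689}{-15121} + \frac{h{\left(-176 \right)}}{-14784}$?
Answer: $- \frac{628407517}{223548864} \approx -2.8111$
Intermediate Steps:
$y{\left(K,W \right)} = 3 - W$ ($y{\left(K,W \right)} = \left(-3 + 6\right) - W = 3 - W$)
$h{\left(B \right)} = -3 + B$ ($h{\left(B \right)} = - (3 - B) = -3 + B$)
$\frac{42689}{-15121} + \frac{h{\left(-176 \right)}}{-14784} = \frac{42689}{-15121} + \frac{-3 - 176}{-14784} = 42689 \left(- \frac{1}{15121}\right) - - \frac{179}{14784} = - \frac{42689}{15121} + \frac{179}{14784} = - \frac{628407517}{223548864}$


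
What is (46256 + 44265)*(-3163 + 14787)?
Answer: 1052216104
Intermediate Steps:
(46256 + 44265)*(-3163 + 14787) = 90521*11624 = 1052216104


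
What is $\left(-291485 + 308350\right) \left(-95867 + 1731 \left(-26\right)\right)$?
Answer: $-2375823145$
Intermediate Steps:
$\left(-291485 + 308350\right) \left(-95867 + 1731 \left(-26\right)\right) = 16865 \left(-95867 - 45006\right) = 16865 \left(-140873\right) = -2375823145$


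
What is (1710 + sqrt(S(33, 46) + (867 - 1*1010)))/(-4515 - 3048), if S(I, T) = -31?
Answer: -570/2521 - I*sqrt(174)/7563 ≈ -0.2261 - 0.0017441*I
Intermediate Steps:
(1710 + sqrt(S(33, 46) + (867 - 1*1010)))/(-4515 - 3048) = (1710 + sqrt(-31 + (867 - 1*1010)))/(-4515 - 3048) = (1710 + sqrt(-31 + (867 - 1010)))/(-7563) = (1710 + sqrt(-31 - 143))*(-1/7563) = (1710 + sqrt(-174))*(-1/7563) = (1710 + I*sqrt(174))*(-1/7563) = -570/2521 - I*sqrt(174)/7563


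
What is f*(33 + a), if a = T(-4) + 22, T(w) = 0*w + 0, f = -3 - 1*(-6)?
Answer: 165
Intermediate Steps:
f = 3 (f = -3 + 6 = 3)
T(w) = 0 (T(w) = 0 + 0 = 0)
a = 22 (a = 0 + 22 = 22)
f*(33 + a) = 3*(33 + 22) = 3*55 = 165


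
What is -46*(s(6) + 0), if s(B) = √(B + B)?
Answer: -92*√3 ≈ -159.35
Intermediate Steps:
s(B) = √2*√B (s(B) = √(2*B) = √2*√B)
-46*(s(6) + 0) = -46*(√2*√6 + 0) = -46*(2*√3 + 0) = -92*√3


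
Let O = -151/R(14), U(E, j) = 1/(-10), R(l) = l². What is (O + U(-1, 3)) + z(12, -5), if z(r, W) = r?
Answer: 10907/980 ≈ 11.130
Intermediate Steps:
U(E, j) = -⅒
O = -151/196 (O = -151/(14²) = -151/196 ≈ -0.77041)
(O + U(-1, 3)) + z(12, -5) = (-151/196 - ⅒) + 12 = -853/980 + 12 = 10907/980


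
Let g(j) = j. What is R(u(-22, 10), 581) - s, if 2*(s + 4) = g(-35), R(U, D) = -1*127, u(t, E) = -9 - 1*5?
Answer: -211/2 ≈ -105.50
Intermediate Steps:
u(t, E) = -14 (u(t, E) = -9 - 5 = -14)
R(U, D) = -127
s = -43/2 (s = -4 + (½)*(-35) = -4 - 35/2 = -43/2 ≈ -21.500)
R(u(-22, 10), 581) - s = -127 - 1*(-43/2) = -127 + 43/2 = -211/2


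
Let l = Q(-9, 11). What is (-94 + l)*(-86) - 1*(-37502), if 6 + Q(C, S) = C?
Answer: 46876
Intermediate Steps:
Q(C, S) = -6 + C
l = -15 (l = -6 - 9 = -15)
(-94 + l)*(-86) - 1*(-37502) = (-94 - 15)*(-86) - 1*(-37502) = -109*(-86) + 37502 = 9374 + 37502 = 46876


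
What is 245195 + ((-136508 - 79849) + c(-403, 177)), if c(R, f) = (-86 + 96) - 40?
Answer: 28808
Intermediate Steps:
c(R, f) = -30 (c(R, f) = 10 - 40 = -30)
245195 + ((-136508 - 79849) + c(-403, 177)) = 245195 + ((-136508 - 79849) - 30) = 245195 + (-216357 - 30) = 245195 - 216387 = 28808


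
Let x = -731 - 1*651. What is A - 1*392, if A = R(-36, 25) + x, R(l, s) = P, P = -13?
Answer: -1787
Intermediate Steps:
x = -1382 (x = -731 - 651 = -1382)
R(l, s) = -13
A = -1395 (A = -13 - 1382 = -1395)
A - 1*392 = -1395 - 1*392 = -1395 - 392 = -1787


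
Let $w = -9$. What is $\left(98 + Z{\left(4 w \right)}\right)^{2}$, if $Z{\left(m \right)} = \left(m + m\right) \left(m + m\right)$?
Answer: $27899524$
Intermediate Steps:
$Z{\left(m \right)} = 4 m^{2}$ ($Z{\left(m \right)} = 2 m 2 m = 4 m^{2}$)
$\left(98 + Z{\left(4 w \right)}\right)^{2} = \left(98 + 4 \left(4 \left(-9\right)\right)^{2}\right)^{2} = \left(98 + 4 \left(-36\right)^{2}\right)^{2} = \left(98 + 4 \cdot 1296\right)^{2} = \left(98 + 5184\right)^{2} = 5282^{2} = 27899524$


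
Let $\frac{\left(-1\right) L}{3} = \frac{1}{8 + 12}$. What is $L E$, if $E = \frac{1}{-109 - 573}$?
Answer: $\frac{3}{13640} \approx 0.00021994$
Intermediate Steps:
$L = - \frac{3}{20}$ ($L = - \frac{3}{8 + 12} = - \frac{3}{20} \approx -0.15$)
$E = - \frac{1}{682}$ ($E = \frac{1}{-682} = - \frac{1}{682} \approx -0.0014663$)
$L E = \left(- \frac{3}{20}\right) \left(- \frac{1}{682}\right) = \frac{3}{13640}$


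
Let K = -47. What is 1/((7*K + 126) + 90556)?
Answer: 1/90353 ≈ 1.1068e-5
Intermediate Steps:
1/((7*K + 126) + 90556) = 1/((7*(-47) + 126) + 90556) = 1/((-329 + 126) + 90556) = 1/(-203 + 90556) = 1/90353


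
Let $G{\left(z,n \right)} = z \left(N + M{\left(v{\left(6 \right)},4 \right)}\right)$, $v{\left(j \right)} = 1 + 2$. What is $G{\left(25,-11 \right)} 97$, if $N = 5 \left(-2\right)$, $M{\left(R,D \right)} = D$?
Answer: $-14550$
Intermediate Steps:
$v{\left(j \right)} = 3$
$N = -10$
$G{\left(z,n \right)} = - 6 z$ ($G{\left(z,n \right)} = z \left(-10 + 4\right) = z \left(-6\right) = - 6 z$)
$G{\left(25,-11 \right)} 97 = \left(-6\right) 25 \cdot 97 = \left(-150\right) 97 = -14550$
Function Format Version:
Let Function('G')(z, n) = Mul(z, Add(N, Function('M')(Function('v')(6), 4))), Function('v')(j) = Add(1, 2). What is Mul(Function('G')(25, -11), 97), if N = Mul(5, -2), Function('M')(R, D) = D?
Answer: -14550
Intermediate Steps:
Function('v')(j) = 3
N = -10
Function('G')(z, n) = Mul(-6, z) (Function('G')(z, n) = Mul(z, Add(-10, 4)) = Mul(z, -6) = Mul(-6, z))
Mul(Function('G')(25, -11), 97) = Mul(Mul(-6, 25), 97) = Mul(-150, 97) = -14550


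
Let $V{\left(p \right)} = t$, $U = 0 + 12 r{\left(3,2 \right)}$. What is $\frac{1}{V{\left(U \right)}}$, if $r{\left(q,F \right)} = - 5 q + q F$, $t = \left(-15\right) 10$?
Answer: $- \frac{1}{150} \approx -0.0066667$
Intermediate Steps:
$t = -150$
$r{\left(q,F \right)} = - 5 q + F q$
$U = -108$ ($U = 0 + 12 \cdot 3 \left(-5 + 2\right) = 0 + 12 \cdot 3 \left(-3\right) = 0 + 12 \left(-9\right) = 0 - 108 = -108$)
$V{\left(p \right)} = -150$
$\frac{1}{V{\left(U \right)}} = \frac{1}{-150} = - \frac{1}{150}$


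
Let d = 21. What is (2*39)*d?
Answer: 1638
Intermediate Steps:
(2*39)*d = (2*39)*21 = 78*21 = 1638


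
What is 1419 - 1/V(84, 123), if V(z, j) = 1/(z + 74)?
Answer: 1261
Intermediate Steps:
V(z, j) = 1/(74 + z)
1419 - 1/V(84, 123) = 1419 - 1/(1/(74 + 84)) = 1419 - 1/(1/158) = 1419 - 1/1/158 = 1419 - 1*158 = 1419 - 158 = 1261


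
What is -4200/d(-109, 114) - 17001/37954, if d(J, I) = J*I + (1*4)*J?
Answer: -29630031/244082174 ≈ -0.12139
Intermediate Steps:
d(J, I) = 4*J + I*J (d(J, I) = I*J + 4*J = 4*J + I*J)
-4200/d(-109, 114) - 17001/37954 = -4200*(-1/(109*(4 + 114))) - 17001/37954 = -4200/((-109*118)) - 17001*1/37954 = -4200/(-12862) - 17001/37954 = -4200*(-1/12862) - 17001/37954 = 2100/6431 - 17001/37954 = -29630031/244082174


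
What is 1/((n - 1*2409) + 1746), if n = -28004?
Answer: -1/28667 ≈ -3.4883e-5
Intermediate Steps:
1/((n - 1*2409) + 1746) = 1/((-28004 - 1*2409) + 1746) = 1/((-28004 - 2409) + 1746) = 1/(-30413 + 1746) = 1/(-28667) = -1/28667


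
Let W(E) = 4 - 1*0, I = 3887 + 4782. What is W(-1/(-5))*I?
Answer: 34676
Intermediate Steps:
I = 8669
W(E) = 4 (W(E) = 4 + 0 = 4)
W(-1/(-5))*I = 4*8669 = 34676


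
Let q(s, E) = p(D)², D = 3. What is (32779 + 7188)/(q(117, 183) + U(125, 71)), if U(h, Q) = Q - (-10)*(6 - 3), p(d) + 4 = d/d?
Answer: 39967/110 ≈ 363.34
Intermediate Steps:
p(d) = -3 (p(d) = -4 + d/d = -4 + 1 = -3)
q(s, E) = 9 (q(s, E) = (-3)² = 9)
U(h, Q) = 30 + Q (U(h, Q) = Q - (-10)*3 = Q - 1*(-30) = Q + 30 = 30 + Q)
(32779 + 7188)/(q(117, 183) + U(125, 71)) = (32779 + 7188)/(9 + (30 + 71)) = 39967/(9 + 101) = 39967/110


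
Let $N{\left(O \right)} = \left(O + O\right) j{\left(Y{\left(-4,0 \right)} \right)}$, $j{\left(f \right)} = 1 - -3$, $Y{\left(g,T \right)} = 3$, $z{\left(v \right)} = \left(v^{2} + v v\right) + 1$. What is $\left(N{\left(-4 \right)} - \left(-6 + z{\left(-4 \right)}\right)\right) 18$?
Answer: $-1062$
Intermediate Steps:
$z{\left(v \right)} = 1 + 2 v^{2}$ ($z{\left(v \right)} = \left(v^{2} + v^{2}\right) + 1 = 2 v^{2} + 1 = 1 + 2 v^{2}$)
$j{\left(f \right)} = 4$ ($j{\left(f \right)} = 1 + 3 = 4$)
$N{\left(O \right)} = 8 O$ ($N{\left(O \right)} = \left(O + O\right) 4 = 2 O 4 = 8 O$)
$\left(N{\left(-4 \right)} - \left(-6 + z{\left(-4 \right)}\right)\right) 18 = \left(8 \left(-4\right) + \left(- (1 + 2 \left(-4\right)^{2}) + 6\right)\right) 18 = \left(-32 + \left(- (1 + 2 \cdot 16) + 6\right)\right) 18 = \left(-32 + \left(- (1 + 32) + 6\right)\right) 18 = \left(-32 + \left(\left(-1\right) 33 + 6\right)\right) 18 = \left(-32 + \left(-33 + 6\right)\right) 18 = \left(-32 - 27\right) 18 = \left(-59\right) 18 = -1062$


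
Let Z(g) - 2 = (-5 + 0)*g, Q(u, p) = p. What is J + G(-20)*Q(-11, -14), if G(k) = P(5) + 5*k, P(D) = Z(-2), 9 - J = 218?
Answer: 1023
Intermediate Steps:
Z(g) = 2 - 5*g (Z(g) = 2 + (-5 + 0)*g = 2 - 5*g)
J = -209 (J = 9 - 1*218 = 9 - 218 = -209)
P(D) = 12 (P(D) = 2 - 5*(-2) = 2 + 10 = 12)
G(k) = 12 + 5*k
J + G(-20)*Q(-11, -14) = -209 + (12 + 5*(-20))*(-14) = -209 + (12 - 100)*(-14) = -209 - 88*(-14) = -209 + 1232 = 1023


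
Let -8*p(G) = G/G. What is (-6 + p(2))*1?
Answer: -49/8 ≈ -6.1250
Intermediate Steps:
p(G) = -⅛ (p(G) = -G/(8*G) = -⅛*1 = -⅛)
(-6 + p(2))*1 = (-6 - ⅛)*1 = -49/8*1 = -49/8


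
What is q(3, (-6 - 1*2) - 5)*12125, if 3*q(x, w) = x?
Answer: 12125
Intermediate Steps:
q(x, w) = x/3
q(3, (-6 - 1*2) - 5)*12125 = ((⅓)*3)*12125 = 1*12125 = 12125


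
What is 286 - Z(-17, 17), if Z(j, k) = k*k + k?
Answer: -20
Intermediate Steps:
Z(j, k) = k + k**2 (Z(j, k) = k**2 + k = k + k**2)
286 - Z(-17, 17) = 286 - 17*(1 + 17) = 286 - 17*18 = 286 - 1*306 = 286 - 306 = -20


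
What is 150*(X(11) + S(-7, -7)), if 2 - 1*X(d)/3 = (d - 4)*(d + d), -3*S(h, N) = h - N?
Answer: -68400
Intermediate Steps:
S(h, N) = -h/3 + N/3 (S(h, N) = -(h - N)/3 = -h/3 + N/3)
X(d) = 6 - 6*d*(-4 + d) (X(d) = 6 - 3*(d - 4)*(d + d) = 6 - 3*(-4 + d)*2*d = 6 - 6*d*(-4 + d))
150*(X(11) + S(-7, -7)) = 150*((6 - 6*11**2 + 24*11) + (-1/3*(-7) + (1/3)*(-7))) = 150*((6 - 6*121 + 264) + (7/3 - 7/3)) = 150*((6 - 726 + 264) + 0) = 150*(-456 + 0) = 150*(-456) = -68400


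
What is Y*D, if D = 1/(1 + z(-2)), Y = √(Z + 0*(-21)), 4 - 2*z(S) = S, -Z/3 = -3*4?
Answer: 3/2 ≈ 1.5000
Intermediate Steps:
Z = 36 (Z = -(-9)*4 = -3*(-12) = 36)
z(S) = 2 - S/2
Y = 6 (Y = √(36 + 0*(-21)) = √(36 + 0) = √36 = 6)
D = ¼ (D = 1/(1 + (2 - ½*(-2))) = 1/(1 + (2 + 1)) = 1/(1 + 3) = 1/4 = ¼ ≈ 0.25000)
Y*D = 6*(¼) = 3/2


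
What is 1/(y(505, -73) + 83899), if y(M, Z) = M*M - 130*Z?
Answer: 1/348414 ≈ 2.8701e-6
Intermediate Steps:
y(M, Z) = M² - 130*Z
1/(y(505, -73) + 83899) = 1/((505² - 130*(-73)) + 83899) = 1/((255025 + 9490) + 83899) = 1/(264515 + 83899) = 1/348414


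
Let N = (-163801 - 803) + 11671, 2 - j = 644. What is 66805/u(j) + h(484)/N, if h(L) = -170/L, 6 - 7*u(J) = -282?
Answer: 8653535650295/5329409184 ≈ 1623.7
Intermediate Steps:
j = -642 (j = 2 - 1*644 = 2 - 644 = -642)
u(J) = 288/7 (u(J) = 6/7 - 1/7*(-282) = 6/7 + 282/7 = 288/7)
N = -152933 (N = -164604 + 11671 = -152933)
66805/u(j) + h(484)/N = 66805/(288/7) - 170/484/(-152933) = 66805*(7/288) - 170*1/484*(-1/152933) = 467635/288 - 85/242*(-1/152933) = 467635/288 + 85/37009786 = 8653535650295/5329409184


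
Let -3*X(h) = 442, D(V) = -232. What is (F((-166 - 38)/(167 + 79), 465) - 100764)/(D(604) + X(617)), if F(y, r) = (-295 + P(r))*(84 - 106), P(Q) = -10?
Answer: 141081/569 ≈ 247.95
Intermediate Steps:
X(h) = -442/3 (X(h) = -⅓*442 = -442/3)
F(y, r) = 6710 (F(y, r) = (-295 - 10)*(84 - 106) = -305*(-22) = 6710)
(F((-166 - 38)/(167 + 79), 465) - 100764)/(D(604) + X(617)) = (6710 - 100764)/(-232 - 442/3) = -94054/(-1138/3) = -94054*(-3/1138) = 141081/569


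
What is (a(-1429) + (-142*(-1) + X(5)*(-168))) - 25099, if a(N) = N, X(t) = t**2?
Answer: -30586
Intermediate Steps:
(a(-1429) + (-142*(-1) + X(5)*(-168))) - 25099 = (-1429 + (-142*(-1) + 5**2*(-168))) - 25099 = (-1429 + (142 + 25*(-168))) - 25099 = (-1429 + (142 - 4200)) - 25099 = (-1429 - 4058) - 25099 = -5487 - 25099 = -30586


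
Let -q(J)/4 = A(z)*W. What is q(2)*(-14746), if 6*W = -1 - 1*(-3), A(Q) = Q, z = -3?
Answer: -58984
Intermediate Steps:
W = ⅓ (W = (-1 - 1*(-3))/6 = (-1 + 3)/6 = (⅙)*2 = ⅓ ≈ 0.33333)
q(J) = 4 (q(J) = -(-12)/3 = -4*(-1) = 4)
q(2)*(-14746) = 4*(-14746) = -58984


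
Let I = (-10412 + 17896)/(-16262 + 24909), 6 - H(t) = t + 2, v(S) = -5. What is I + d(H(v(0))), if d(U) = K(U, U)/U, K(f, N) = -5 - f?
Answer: -53702/77823 ≈ -0.69005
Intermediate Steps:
H(t) = 4 - t (H(t) = 6 - (t + 2) = 6 - (2 + t) = 6 + (-2 - t) = 4 - t)
d(U) = (-5 - U)/U
I = 7484/8647 ≈ 0.86550
I + d(H(v(0))) = 7484/8647 + (-5 - (4 - 1*(-5)))/(4 - 1*(-5)) = 7484/8647 + (-5 - (4 + 5))/(4 + 5) = 7484/8647 + (-5 - 1*9)/9 = 7484/8647 + (-5 - 9)/9 = 7484/8647 + (⅑)*(-14) = 7484/8647 - 14/9 = -53702/77823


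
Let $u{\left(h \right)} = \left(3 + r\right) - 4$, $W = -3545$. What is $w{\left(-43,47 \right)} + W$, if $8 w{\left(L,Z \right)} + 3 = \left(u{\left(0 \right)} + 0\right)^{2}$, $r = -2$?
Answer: $- \frac{14177}{4} \approx -3544.3$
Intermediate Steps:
$u{\left(h \right)} = -3$ ($u{\left(h \right)} = \left(3 - 2\right) - 4 = 1 - 4 = -3$)
$w{\left(L,Z \right)} = \frac{3}{4}$ ($w{\left(L,Z \right)} = - \frac{3}{8} + \frac{\left(-3 + 0\right)^{2}}{8} = - \frac{3}{8} + \frac{\left(-3\right)^{2}}{8} = - \frac{3}{8} + \frac{1}{8} \cdot 9 = - \frac{3}{8} + \frac{9}{8} = \frac{3}{4}$)
$w{\left(-43,47 \right)} + W = \frac{3}{4} - 3545 = - \frac{14177}{4}$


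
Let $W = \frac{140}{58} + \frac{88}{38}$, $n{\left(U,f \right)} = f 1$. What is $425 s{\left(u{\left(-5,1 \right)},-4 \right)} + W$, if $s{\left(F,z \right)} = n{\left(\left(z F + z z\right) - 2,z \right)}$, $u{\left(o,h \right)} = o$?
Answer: $- \frac{934094}{551} \approx -1695.3$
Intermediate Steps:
$n{\left(U,f \right)} = f$
$W = \frac{2606}{551}$ ($W = 140 \cdot \frac{1}{58} + 88 \cdot \frac{1}{38} = \frac{70}{29} + \frac{44}{19} = \frac{2606}{551} \approx 4.7296$)
$s{\left(F,z \right)} = z$
$425 s{\left(u{\left(-5,1 \right)},-4 \right)} + W = 425 \left(-4\right) + \frac{2606}{551} = -1700 + \frac{2606}{551} = - \frac{934094}{551}$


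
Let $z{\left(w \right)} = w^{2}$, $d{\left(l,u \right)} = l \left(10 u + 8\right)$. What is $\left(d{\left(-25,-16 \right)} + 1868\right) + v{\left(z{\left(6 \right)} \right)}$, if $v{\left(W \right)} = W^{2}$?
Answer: $6964$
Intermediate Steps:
$d{\left(l,u \right)} = l \left(8 + 10 u\right)$
$\left(d{\left(-25,-16 \right)} + 1868\right) + v{\left(z{\left(6 \right)} \right)} = \left(2 \left(-25\right) \left(4 + 5 \left(-16\right)\right) + 1868\right) + \left(6^{2}\right)^{2} = \left(2 \left(-25\right) \left(4 - 80\right) + 1868\right) + 36^{2} = \left(2 \left(-25\right) \left(-76\right) + 1868\right) + 1296 = \left(3800 + 1868\right) + 1296 = 5668 + 1296 = 6964$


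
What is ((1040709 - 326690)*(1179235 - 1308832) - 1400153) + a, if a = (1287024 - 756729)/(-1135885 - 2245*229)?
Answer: -30536734691545067/329998 ≈ -9.2536e+10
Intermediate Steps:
a = -106059/329998 (a = 530295/(-1135885 - 514105) = 530295/(-1649990) = 530295*(-1/1649990) = -106059/329998 ≈ -0.32139)
((1040709 - 326690)*(1179235 - 1308832) - 1400153) + a = ((1040709 - 326690)*(1179235 - 1308832) - 1400153) - 106059/329998 = (714019*(-129597) - 1400153) - 106059/329998 = (-92534720343 - 1400153) - 106059/329998 = -92536120496 - 106059/329998 = -30536734691545067/329998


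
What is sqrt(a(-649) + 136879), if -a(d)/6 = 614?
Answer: sqrt(133195) ≈ 364.96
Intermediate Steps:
a(d) = -3684 (a(d) = -6*614 = -3684)
sqrt(a(-649) + 136879) = sqrt(-3684 + 136879) = sqrt(133195)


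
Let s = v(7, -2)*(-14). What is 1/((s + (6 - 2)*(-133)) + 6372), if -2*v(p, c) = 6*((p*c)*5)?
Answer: 1/2900 ≈ 0.00034483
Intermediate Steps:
v(p, c) = -15*c*p (v(p, c) = -3*(p*c)*5 = -3*(c*p)*5 = -3*5*c*p = -15*c*p)
s = -2940 (s = -15*(-2)*7*(-14) = 210*(-14) = -2940)
1/((s + (6 - 2)*(-133)) + 6372) = 1/((-2940 + (6 - 2)*(-133)) + 6372) = 1/((-2940 + 4*(-133)) + 6372) = 1/((-2940 - 532) + 6372) = 1/(-3472 + 6372) = 1/2900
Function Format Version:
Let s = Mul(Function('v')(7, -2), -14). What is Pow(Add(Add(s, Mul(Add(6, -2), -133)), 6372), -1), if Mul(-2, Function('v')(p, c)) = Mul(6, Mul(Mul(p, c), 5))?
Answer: Rational(1, 2900) ≈ 0.00034483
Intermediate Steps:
Function('v')(p, c) = Mul(-15, c, p) (Function('v')(p, c) = Mul(Rational(-1, 2), Mul(6, Mul(Mul(p, c), 5))) = Mul(Rational(-1, 2), Mul(6, Mul(Mul(c, p), 5))) = Mul(Rational(-1, 2), Mul(6, Mul(5, c, p))) = Mul(Rational(-1, 2), Mul(30, c, p)) = Mul(-15, c, p))
s = -2940 (s = Mul(Mul(-15, -2, 7), -14) = Mul(210, -14) = -2940)
Pow(Add(Add(s, Mul(Add(6, -2), -133)), 6372), -1) = Pow(Add(Add(-2940, Mul(Add(6, -2), -133)), 6372), -1) = Pow(Add(Add(-2940, Mul(4, -133)), 6372), -1) = Pow(Add(Add(-2940, -532), 6372), -1) = Pow(Add(-3472, 6372), -1) = Pow(2900, -1) = Rational(1, 2900)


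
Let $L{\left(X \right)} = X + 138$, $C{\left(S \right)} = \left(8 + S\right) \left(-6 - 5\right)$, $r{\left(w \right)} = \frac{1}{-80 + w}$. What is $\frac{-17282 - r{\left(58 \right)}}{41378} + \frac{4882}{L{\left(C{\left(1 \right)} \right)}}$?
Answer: $\frac{4429334795}{35502324} \approx 124.76$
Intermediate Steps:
$C{\left(S \right)} = -88 - 11 S$ ($C{\left(S \right)} = \left(8 + S\right) \left(-11\right) = -88 - 11 S$)
$L{\left(X \right)} = 138 + X$
$\frac{-17282 - r{\left(58 \right)}}{41378} + \frac{4882}{L{\left(C{\left(1 \right)} \right)}} = \frac{-17282 - \frac{1}{-80 + 58}}{41378} + \frac{4882}{138 - 99} = \left(-17282 - \frac{1}{-22}\right) \frac{1}{41378} + \frac{4882}{138 - 99} = \left(-17282 - - \frac{1}{22}\right) \frac{1}{41378} + \frac{4882}{138 - 99} = \left(-17282 + \frac{1}{22}\right) \frac{1}{41378} + \frac{4882}{39} = \left(- \frac{380203}{22}\right) \frac{1}{41378} + 4882 \cdot \frac{1}{39} = - \frac{380203}{910316} + \frac{4882}{39} = \frac{4429334795}{35502324}$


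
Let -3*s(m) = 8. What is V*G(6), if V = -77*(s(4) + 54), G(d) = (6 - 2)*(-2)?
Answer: 94864/3 ≈ 31621.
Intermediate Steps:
G(d) = -8 (G(d) = 4*(-2) = -8)
s(m) = -8/3 (s(m) = -⅓*8 = -8/3)
V = -11858/3 (V = -77*(-8/3 + 54) = -77*154/3 = -11858/3 ≈ -3952.7)
V*G(6) = -11858/3*(-8) = 94864/3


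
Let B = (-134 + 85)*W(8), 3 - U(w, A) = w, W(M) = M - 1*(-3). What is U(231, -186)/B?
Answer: 228/539 ≈ 0.42301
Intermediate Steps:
W(M) = 3 + M (W(M) = M + 3 = 3 + M)
U(w, A) = 3 - w
B = -539 (B = (-134 + 85)*(3 + 8) = -49*11 = -539)
U(231, -186)/B = (3 - 1*231)/(-539) = (3 - 231)*(-1/539) = -228*(-1/539) = 228/539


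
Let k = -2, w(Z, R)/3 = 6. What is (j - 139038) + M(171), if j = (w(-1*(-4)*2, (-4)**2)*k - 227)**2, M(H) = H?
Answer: -69698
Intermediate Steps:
w(Z, R) = 18 (w(Z, R) = 3*6 = 18)
j = 69169 (j = (18*(-2) - 227)**2 = (-36 - 227)**2 = (-263)**2 = 69169)
(j - 139038) + M(171) = (69169 - 139038) + 171 = -69869 + 171 = -69698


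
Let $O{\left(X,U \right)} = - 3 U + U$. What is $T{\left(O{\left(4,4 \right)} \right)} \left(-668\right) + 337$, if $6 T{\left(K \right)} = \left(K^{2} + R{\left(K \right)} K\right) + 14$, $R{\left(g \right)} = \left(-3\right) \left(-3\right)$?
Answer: $-331$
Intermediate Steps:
$R{\left(g \right)} = 9$
$O{\left(X,U \right)} = - 2 U$
$T{\left(K \right)} = \frac{7}{3} + \frac{K^{2}}{6} + \frac{3 K}{2}$ ($T{\left(K \right)} = \frac{\left(K^{2} + 9 K\right) + 14}{6} = \frac{14 + K^{2} + 9 K}{6} = \frac{7}{3} + \frac{K^{2}}{6} + \frac{3 K}{2}$)
$T{\left(O{\left(4,4 \right)} \right)} \left(-668\right) + 337 = \left(\frac{7}{3} + \frac{\left(\left(-2\right) 4\right)^{2}}{6} + \frac{3 \left(\left(-2\right) 4\right)}{2}\right) \left(-668\right) + 337 = \left(\frac{7}{3} + \frac{\left(-8\right)^{2}}{6} + \frac{3}{2} \left(-8\right)\right) \left(-668\right) + 337 = \left(\frac{7}{3} + \frac{1}{6} \cdot 64 - 12\right) \left(-668\right) + 337 = \left(\frac{7}{3} + \frac{32}{3} - 12\right) \left(-668\right) + 337 = 1 \left(-668\right) + 337 = -668 + 337 = -331$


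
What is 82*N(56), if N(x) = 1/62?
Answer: 41/31 ≈ 1.3226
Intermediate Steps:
N(x) = 1/62
82*N(56) = 82*(1/62) = 41/31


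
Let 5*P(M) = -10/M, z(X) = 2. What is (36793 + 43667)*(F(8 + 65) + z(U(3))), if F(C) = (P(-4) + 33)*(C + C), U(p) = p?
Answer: 393690780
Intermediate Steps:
P(M) = -2/M (P(M) = (-10/M)/5 = -2/M)
F(C) = 67*C (F(C) = (-2/(-4) + 33)*(C + C) = (-2*(-1/4) + 33)*(2*C) = (1/2 + 33)*(2*C) = 67*(2*C)/2 = 67*C)
(36793 + 43667)*(F(8 + 65) + z(U(3))) = (36793 + 43667)*(67*(8 + 65) + 2) = 80460*(67*73 + 2) = 80460*(4891 + 2) = 80460*4893 = 393690780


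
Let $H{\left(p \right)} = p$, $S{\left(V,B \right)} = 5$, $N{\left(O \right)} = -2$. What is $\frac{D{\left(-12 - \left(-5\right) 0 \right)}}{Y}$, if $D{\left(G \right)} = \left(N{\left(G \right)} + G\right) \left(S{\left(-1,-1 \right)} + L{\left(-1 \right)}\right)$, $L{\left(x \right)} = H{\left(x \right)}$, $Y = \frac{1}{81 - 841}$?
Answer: $42560$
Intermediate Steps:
$Y = - \frac{1}{760}$ ($Y = \frac{1}{-760} = - \frac{1}{760} \approx -0.0013158$)
$L{\left(x \right)} = x$
$D{\left(G \right)} = -8 + 4 G$ ($D{\left(G \right)} = \left(-2 + G\right) \left(5 - 1\right) = \left(-2 + G\right) 4 = -8 + 4 G$)
$\frac{D{\left(-12 - \left(-5\right) 0 \right)}}{Y} = \frac{-8 + 4 \left(-12 - \left(-5\right) 0\right)}{- \frac{1}{760}} = \left(-8 + 4 \left(-12 - 0\right)\right) \left(-760\right) = \left(-8 + 4 \left(-12 + 0\right)\right) \left(-760\right) = \left(-8 + 4 \left(-12\right)\right) \left(-760\right) = \left(-8 - 48\right) \left(-760\right) = \left(-56\right) \left(-760\right) = 42560$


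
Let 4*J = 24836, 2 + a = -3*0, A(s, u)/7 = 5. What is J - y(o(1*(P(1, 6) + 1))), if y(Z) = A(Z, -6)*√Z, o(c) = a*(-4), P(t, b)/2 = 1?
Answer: 6209 - 70*√2 ≈ 6110.0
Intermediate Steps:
P(t, b) = 2 (P(t, b) = 2*1 = 2)
A(s, u) = 35 (A(s, u) = 7*5 = 35)
a = -2 (a = -2 - 3*0 = -2 + 0 = -2)
J = 6209 (J = (¼)*24836 = 6209)
o(c) = 8 (o(c) = -2*(-4) = 8)
y(Z) = 35*√Z
J - y(o(1*(P(1, 6) + 1))) = 6209 - 35*√8 = 6209 - 35*2*√2 = 6209 - 70*√2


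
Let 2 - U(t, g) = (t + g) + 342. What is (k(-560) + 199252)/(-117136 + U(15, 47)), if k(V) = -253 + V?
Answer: -198439/117538 ≈ -1.6883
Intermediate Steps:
U(t, g) = -340 - g - t (U(t, g) = 2 - ((t + g) + 342) = 2 - ((g + t) + 342) = 2 - (342 + g + t) = 2 + (-342 - g - t) = -340 - g - t)
(k(-560) + 199252)/(-117136 + U(15, 47)) = ((-253 - 560) + 199252)/(-117136 + (-340 - 1*47 - 1*15)) = (-813 + 199252)/(-117136 + (-340 - 47 - 15)) = 198439/(-117136 - 402) = 198439/(-117538) = 198439*(-1/117538) = -198439/117538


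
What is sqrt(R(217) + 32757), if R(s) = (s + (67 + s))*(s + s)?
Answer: 3*sqrt(27799) ≈ 500.19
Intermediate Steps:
R(s) = 2*s*(67 + 2*s) (R(s) = (67 + 2*s)*(2*s) = 2*s*(67 + 2*s))
sqrt(R(217) + 32757) = sqrt(2*217*(67 + 2*217) + 32757) = sqrt(2*217*(67 + 434) + 32757) = sqrt(2*217*501 + 32757) = sqrt(217434 + 32757) = sqrt(250191) = 3*sqrt(27799)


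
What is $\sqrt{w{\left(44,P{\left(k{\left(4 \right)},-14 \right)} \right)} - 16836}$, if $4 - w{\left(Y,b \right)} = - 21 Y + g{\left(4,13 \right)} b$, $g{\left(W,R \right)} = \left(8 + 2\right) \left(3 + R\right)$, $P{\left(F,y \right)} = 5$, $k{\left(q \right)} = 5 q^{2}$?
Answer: $2 i \sqrt{4177} \approx 129.26 i$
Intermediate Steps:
$g{\left(W,R \right)} = 30 + 10 R$ ($g{\left(W,R \right)} = 10 \left(3 + R\right) = 30 + 10 R$)
$w{\left(Y,b \right)} = 4 - 160 b + 21 Y$ ($w{\left(Y,b \right)} = 4 - \left(- 21 Y + \left(30 + 10 \cdot 13\right) b\right) = 4 - \left(- 21 Y + \left(30 + 130\right) b\right) = 4 - \left(- 21 Y + 160 b\right) = 4 + \left(- 160 b + 21 Y\right) = 4 - 160 b + 21 Y$)
$\sqrt{w{\left(44,P{\left(k{\left(4 \right)},-14 \right)} \right)} - 16836} = \sqrt{\left(4 - 800 + 21 \cdot 44\right) - 16836} = \sqrt{\left(4 - 800 + 924\right) - 16836} = \sqrt{128 - 16836} = \sqrt{-16708} = 2 i \sqrt{4177}$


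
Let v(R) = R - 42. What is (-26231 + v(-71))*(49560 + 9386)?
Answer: -1552873424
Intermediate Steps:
v(R) = -42 + R
(-26231 + v(-71))*(49560 + 9386) = (-26231 + (-42 - 71))*(49560 + 9386) = (-26231 - 113)*58946 = -26344*58946 = -1552873424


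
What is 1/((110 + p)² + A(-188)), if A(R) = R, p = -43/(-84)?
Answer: 7056/84847561 ≈ 8.3161e-5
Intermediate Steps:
p = 43/84 (p = -43*(-1/84) = 43/84 ≈ 0.51190)
1/((110 + p)² + A(-188)) = 1/((110 + 43/84)² - 188) = 1/((9283/84)² - 188) = 1/(86174089/7056 - 188) = 1/(84847561/7056) = 7056/84847561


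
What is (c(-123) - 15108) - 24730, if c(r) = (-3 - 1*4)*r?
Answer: -38977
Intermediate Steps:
c(r) = -7*r (c(r) = (-3 - 4)*r = -7*r)
(c(-123) - 15108) - 24730 = (-7*(-123) - 15108) - 24730 = (861 - 15108) - 24730 = -14247 - 24730 = -38977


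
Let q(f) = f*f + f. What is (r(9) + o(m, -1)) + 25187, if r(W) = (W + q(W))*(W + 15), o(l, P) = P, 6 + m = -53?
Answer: 27562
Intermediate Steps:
m = -59 (m = -6 - 53 = -59)
q(f) = f + f² (q(f) = f² + f = f + f²)
r(W) = (15 + W)*(W + W*(1 + W)) (r(W) = (W + W*(1 + W))*(W + 15) = (W + W*(1 + W))*(15 + W) = (15 + W)*(W + W*(1 + W)))
(r(9) + o(m, -1)) + 25187 = (9*(30 + 9² + 17*9) - 1) + 25187 = (9*(30 + 81 + 153) - 1) + 25187 = (9*264 - 1) + 25187 = (2376 - 1) + 25187 = 2375 + 25187 = 27562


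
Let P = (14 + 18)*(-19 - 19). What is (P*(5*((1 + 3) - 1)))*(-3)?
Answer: 54720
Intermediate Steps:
P = -1216 (P = 32*(-38) = -1216)
(P*(5*((1 + 3) - 1)))*(-3) = -6080*((1 + 3) - 1)*(-3) = -6080*(4 - 1)*(-3) = -6080*3*(-3) = -1216*15*(-3) = -18240*(-3) = 54720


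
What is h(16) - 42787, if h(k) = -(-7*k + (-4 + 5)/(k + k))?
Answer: -1365601/32 ≈ -42675.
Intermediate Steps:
h(k) = 7*k - 1/(2*k) (h(k) = -(-7*k + 1/(2*k)) = -(1/(2*k) - 7*k) = 7*k - 1/(2*k))
h(16) - 42787 = (7*16 - ½/16) - 42787 = (112 - ½*1/16) - 42787 = (112 - 1/32) - 42787 = 3583/32 - 42787 = -1365601/32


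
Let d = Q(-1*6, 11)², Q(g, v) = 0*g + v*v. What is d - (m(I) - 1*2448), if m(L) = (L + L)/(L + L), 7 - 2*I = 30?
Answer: 17088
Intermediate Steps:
I = -23/2 (I = 7/2 - ½*30 = 7/2 - 15 = -23/2 ≈ -11.500)
m(L) = 1 (m(L) = (2*L)/((2*L)) = (2*L)*(1/(2*L)) = 1)
Q(g, v) = v² (Q(g, v) = 0 + v² = v²)
d = 14641 (d = (11²)² = 121² = 14641)
d - (m(I) - 1*2448) = 14641 - (1 - 1*2448) = 14641 - (1 - 2448) = 14641 - 1*(-2447) = 14641 + 2447 = 17088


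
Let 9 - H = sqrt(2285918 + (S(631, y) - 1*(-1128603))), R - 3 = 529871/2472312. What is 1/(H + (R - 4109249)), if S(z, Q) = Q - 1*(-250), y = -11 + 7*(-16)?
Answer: -25116997414942270776/103211668851814626529102417 + 12224653250688*sqrt(853662)/103211668851814626529102417 ≈ -2.4324e-7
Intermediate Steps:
R = 7946807/2472312 (R = 3 + 529871/2472312 = 7946807/2472312 ≈ 3.2143)
y = -123 (y = -11 - 112 = -123)
S(z, Q) = 250 + Q (S(z, Q) = Q + 250 = 250 + Q)
H = 9 - 2*sqrt(853662) (H = 9 - sqrt(2285918 + ((250 - 123) - 1*(-1128603))) = 9 - sqrt(2285918 + (127 + 1128603)) = 9 - sqrt(2285918 + 1128730) = 9 - sqrt(3414648) = 9 - 2*sqrt(853662) ≈ -1838.9)
1/(H + (R - 4109249)) = 1/((9 - 2*sqrt(853662)) + (7946807/2472312 - 4109249)) = 1/((9 - 2*sqrt(853662)) - 10159337666881/2472312) = 1/(-10159315416073/2472312 - 2*sqrt(853662))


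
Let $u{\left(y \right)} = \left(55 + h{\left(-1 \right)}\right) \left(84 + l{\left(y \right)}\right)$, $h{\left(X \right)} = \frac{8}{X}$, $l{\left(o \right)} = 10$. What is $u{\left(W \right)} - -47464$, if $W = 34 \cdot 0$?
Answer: $51882$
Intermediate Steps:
$W = 0$
$u{\left(y \right)} = 4418$ ($u{\left(y \right)} = \left(55 + \frac{8}{-1}\right) \left(84 + 10\right) = \left(55 + 8 \left(-1\right)\right) 94 = \left(55 - 8\right) 94 = 47 \cdot 94 = 4418$)
$u{\left(W \right)} - -47464 = 4418 - -47464 = 4418 + 47464 = 51882$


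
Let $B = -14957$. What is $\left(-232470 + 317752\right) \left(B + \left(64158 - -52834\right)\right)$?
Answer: $8701748870$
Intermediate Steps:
$\left(-232470 + 317752\right) \left(B + \left(64158 - -52834\right)\right) = \left(-232470 + 317752\right) \left(-14957 + \left(64158 - -52834\right)\right) = 85282 \left(-14957 + \left(64158 + 52834\right)\right) = 85282 \left(-14957 + 116992\right) = 85282 \cdot 102035 = 8701748870$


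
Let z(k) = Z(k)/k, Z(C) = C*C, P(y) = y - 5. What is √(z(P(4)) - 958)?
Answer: I*√959 ≈ 30.968*I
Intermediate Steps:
P(y) = -5 + y
Z(C) = C²
z(k) = k (z(k) = k²/k = k)
√(z(P(4)) - 958) = √((-5 + 4) - 958) = √(-1 - 958) = √(-959) = I*√959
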